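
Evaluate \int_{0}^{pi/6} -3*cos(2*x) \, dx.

-3*sqrt(3)/4

An antiderivative is F(x) = -3*sin(2*x)/2.
Then F(pi/6) - F(0) = (-3*sqrt(3)/4) - (0) = -3*sqrt(3)/4.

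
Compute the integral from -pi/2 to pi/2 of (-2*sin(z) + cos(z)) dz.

2

An antiderivative is F(z) = sin(z) + 2*cos(z).
Then F(pi/2) - F(-pi/2) = (1) - (-1) = 2.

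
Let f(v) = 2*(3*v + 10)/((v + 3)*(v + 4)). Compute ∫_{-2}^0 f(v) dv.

Factor the denominator: v**2 + 7*v + 12 = (v + 4)(v + 3).
Partial fractions: 2*(3*v + 10)/((v + 3)*(v + 4)) = 4/(v + 4) + 2/(v + 3).
An antiderivative is F(v) = 2*log(v + 3) + 4*log(v + 4).
Then F(0) - F(-2) = (2*log(3) + 8*log(2)) - (log(16)) = 2*log(3) + 4*log(2).

2*log(3) + 4*log(2)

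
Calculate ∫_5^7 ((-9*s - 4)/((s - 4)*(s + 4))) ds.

-4*log(11) + 3*log(3)

Factor the denominator: s**2 - 16 = (s + 4)(s - 4).
Partial fractions: (-9*s - 4)/((s - 4)*(s + 4)) = -4/(s + 4) - 5/(s - 4).
An antiderivative is F(s) = -5*log(s - 4) - 4*log(s + 4).
Then F(7) - F(5) = (-4*log(11) - 5*log(3)) - (-8*log(3)) = -4*log(11) + 3*log(3).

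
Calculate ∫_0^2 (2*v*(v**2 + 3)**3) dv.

580

Let u = v**2 + 3, so du = 2*v dv. When v = 0, u = 3; when v = 2, u = 7.
The integral becomes ∫ u**3 du from 3 to 7, with antiderivative u**4/4.
Back in v: F(v) = (v**2 + 3)**4/4.
Then F(2) - F(0) = (2401/4) - (81/4) = 580.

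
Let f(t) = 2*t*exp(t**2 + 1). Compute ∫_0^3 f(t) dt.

-exp(1) + exp(10)

Let u = t**2 + 1, so du = 2*t dt. When t = 0, u = 1; when t = 3, u = 10.
The integral becomes ∫ exp(u) du from 1 to 10, with antiderivative exp(u).
Back in t: F(t) = exp(t**2 + 1).
Then F(3) - F(0) = (exp(10)) - (exp(1)) = -exp(1) + exp(10).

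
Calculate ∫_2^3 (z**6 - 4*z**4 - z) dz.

8599/70

By the power rule, an antiderivative is F(z) = z**7/7 - 4*z**5/5 - z**2/2.
Then F(3) - F(2) = (7947/70) - (-326/35) = 8599/70.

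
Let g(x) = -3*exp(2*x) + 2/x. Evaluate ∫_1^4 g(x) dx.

An antiderivative is F(x) = -3*exp(2*x)/2 + 2*log(x).
Then F(4) - F(1) = (-3*exp(8)/2 + log(16)) - (-3*exp(2)/2) = -3*exp(8)/2 + log(16) + 3*exp(2)/2.

-3*exp(8)/2 + log(16) + 3*exp(2)/2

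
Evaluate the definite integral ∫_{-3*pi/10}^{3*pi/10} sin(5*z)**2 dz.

Use the identity sin^2(5*z) = (1 - cos(10*z))/2.
An antiderivative is F(z) = z/2 - sin(10*z)/20.
Then F(3*pi/10) - F(-3*pi/10) = (3*pi/20) - (-3*pi/20) = 3*pi/10.

3*pi/10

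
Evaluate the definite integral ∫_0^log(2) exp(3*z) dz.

7/3

Let u = exp(z), so du = exp(z) dz. When z = 0, u = 1; when z = log(2), u = 2.
The integral becomes ∫ u**2 du from 1 to 2, with antiderivative u**3/3.
Back in z: F(z) = exp(3*z)/3.
Then F(log(2)) - F(0) = (8/3) - (1/3) = 7/3.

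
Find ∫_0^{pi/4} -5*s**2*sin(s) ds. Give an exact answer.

Integrate by parts twice (u = s^2, dv = -5*sin(s) ds).
An antiderivative is F(s) = 5*s**2*cos(s) - 10*s*sin(s) - 10*cos(s).
Then F(pi/4) - F(0) = (5*sqrt(2)*(-32 - 8*pi + pi**2)/32) - (-10) = -5*sqrt(2) - 5*sqrt(2)*pi/4 + 5*sqrt(2)*pi**2/32 + 10.

-5*sqrt(2) - 5*sqrt(2)*pi/4 + 5*sqrt(2)*pi**2/32 + 10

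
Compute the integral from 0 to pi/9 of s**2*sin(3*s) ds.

Integrate by parts twice (u = s^2, dv = sin(3*s) ds).
An antiderivative is F(s) = -s**2*cos(3*s)/3 + 2*s*sin(3*s)/9 + 2*cos(3*s)/27.
Then F(pi/9) - F(0) = (-pi**2/486 + 1/27 + sqrt(3)*pi/81) - (2/27) = -1/27 - pi**2/486 + sqrt(3)*pi/81.

-1/27 - pi**2/486 + sqrt(3)*pi/81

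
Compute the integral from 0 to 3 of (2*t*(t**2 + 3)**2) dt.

Let u = t**2 + 3, so du = 2*t dt. When t = 0, u = 3; when t = 3, u = 12.
The integral becomes ∫ u**2 du from 3 to 12, with antiderivative u**3/3.
Back in t: F(t) = (t**2 + 3)**3/3.
Then F(3) - F(0) = (576) - (9) = 567.

567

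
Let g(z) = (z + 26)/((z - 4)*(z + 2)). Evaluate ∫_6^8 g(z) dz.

-4*log(5) + 13*log(2)

Factor the denominator: z**2 - 2*z - 8 = (z + 2)(z - 4).
Partial fractions: (z + 26)/((z - 4)*(z + 2)) = -4/(z + 2) + 5/(z - 4).
An antiderivative is F(z) = 5*log(z - 4) - 4*log(z + 2).
Then F(8) - F(6) = (-4*log(5) + 6*log(2)) - (-7*log(2)) = -4*log(5) + 13*log(2).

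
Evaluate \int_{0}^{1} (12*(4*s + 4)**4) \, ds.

Let u = 4*s + 4, so du = 4 ds. When s = 0, u = 4; when s = 1, u = 8.
The integral becomes 3·∫ u**4 du from 4 to 8, with antiderivative 3*u**5/5.
Back in s: F(s) = 3*(4*s + 4)**5/5.
Then F(1) - F(0) = (98304/5) - (3072/5) = 95232/5.

95232/5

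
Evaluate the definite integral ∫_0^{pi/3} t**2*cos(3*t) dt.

Integrate by parts twice (u = t^2, dv = cos(3*t) dt).
An antiderivative is F(t) = t**2*sin(3*t)/3 + 2*t*cos(3*t)/9 - 2*sin(3*t)/27.
Then F(pi/3) - F(0) = (-2*pi/27) - (0) = -2*pi/27.

-2*pi/27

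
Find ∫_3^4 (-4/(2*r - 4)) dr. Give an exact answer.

An antiderivative is F(r) = -2*log(2*r - 4).
Then F(4) - F(3) = (-log(16)) - (-log(4)) = -log(4).

-log(4)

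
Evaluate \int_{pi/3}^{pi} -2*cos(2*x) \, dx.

An antiderivative is F(x) = -sin(2*x).
Then F(pi) - F(pi/3) = (0) - (-sqrt(3)/2) = sqrt(3)/2.

sqrt(3)/2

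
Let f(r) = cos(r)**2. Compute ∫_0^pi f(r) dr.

Use the identity cos^2(r) = (1 + cos(2*r))/2.
An antiderivative is F(r) = r/2 + sin(2*r)/4.
Then F(pi) - F(0) = (pi/2) - (0) = pi/2.

pi/2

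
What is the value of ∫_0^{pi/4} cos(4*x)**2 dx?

Use the identity cos^2(4*x) = (1 + cos(8*x))/2.
An antiderivative is F(x) = x/2 + sin(8*x)/16.
Then F(pi/4) - F(0) = (pi/8) - (0) = pi/8.

pi/8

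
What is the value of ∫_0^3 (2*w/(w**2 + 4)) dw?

Let u = w**2 + 4, so du = 2*w dw. When w = 0, u = 4; when w = 3, u = 13.
The integral becomes ∫ 1/u du from 4 to 13, with antiderivative log(u).
Back in w: F(w) = log(w**2 + 4).
Then F(3) - F(0) = (log(13)) - (log(4)) = log(13/4).

log(13/4)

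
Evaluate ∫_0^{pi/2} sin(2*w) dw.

An antiderivative is F(w) = -cos(2*w)/2.
Then F(pi/2) - F(0) = (1/2) - (-1/2) = 1.

1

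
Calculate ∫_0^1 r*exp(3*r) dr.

1/9 + 2*exp(3)/9

Integrate by parts once (u = r, dv = exp(3*r) dr).
An antiderivative is F(r) = (3*r - 1)*exp(3*r)/9.
Then F(1) - F(0) = (2*exp(3)/9) - (-1/9) = 1/9 + 2*exp(3)/9.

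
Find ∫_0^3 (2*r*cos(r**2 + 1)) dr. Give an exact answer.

Let u = r**2 + 1, so du = 2*r dr. When r = 0, u = 1; when r = 3, u = 10.
The integral becomes ∫ cos(u) du from 1 to 10, with antiderivative sin(u).
Back in r: F(r) = sin(r**2 + 1).
Then F(3) - F(0) = (sin(10)) - (sin(1)) = -sin(1) + sin(10).

-sin(1) + sin(10)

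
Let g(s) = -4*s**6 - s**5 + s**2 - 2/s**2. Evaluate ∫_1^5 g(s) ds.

By the power rule, an antiderivative is F(s) = -4*s**7/7 - s**6/6 + s**3/3 + 2/s.
Then F(5) - F(1) = (-3304347/70) - (67/42) = -4956688/105.

-4956688/105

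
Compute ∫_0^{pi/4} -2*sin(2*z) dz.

-1

An antiderivative is F(z) = cos(2*z).
Then F(pi/4) - F(0) = (0) - (1) = -1.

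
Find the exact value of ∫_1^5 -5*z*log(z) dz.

30 - 125*log(5)/2

Integrate by parts once (u = ln z, dv = -5*z dz).
An antiderivative is F(z) = -5*z**2*(2*log(z) - 1)/4.
Then F(5) - F(1) = (125/4 - 125*log(5)/2) - (5/4) = 30 - 125*log(5)/2.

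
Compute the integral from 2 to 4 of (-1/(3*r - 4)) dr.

An antiderivative is F(r) = -log(3*r - 4)/3.
Then F(4) - F(2) = (-log(2)) - (-log(2)/3) = -2*log(2)/3.

-2*log(2)/3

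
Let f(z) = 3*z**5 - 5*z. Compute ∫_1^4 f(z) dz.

By the power rule, an antiderivative is F(z) = z**6/2 - 5*z**2/2.
Then F(4) - F(1) = (2008) - (-2) = 2010.

2010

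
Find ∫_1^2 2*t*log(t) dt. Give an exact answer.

-3/2 + log(16)

Integrate by parts once (u = ln t, dv = 2*t dt).
An antiderivative is F(t) = t**2*(2*log(t) - 1)/2.
Then F(2) - F(1) = (-2 + log(16)) - (-1/2) = -3/2 + log(16).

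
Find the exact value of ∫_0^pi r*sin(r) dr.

pi

Integrate by parts once (u = r, dv = sin(r) dr).
An antiderivative is F(r) = -r*cos(r) + sin(r).
Then F(pi) - F(0) = (pi) - (0) = pi.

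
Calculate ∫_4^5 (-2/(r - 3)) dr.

-log(4)

An antiderivative is F(r) = -2*log(r - 3).
Then F(5) - F(4) = (-log(4)) - (0) = -log(4).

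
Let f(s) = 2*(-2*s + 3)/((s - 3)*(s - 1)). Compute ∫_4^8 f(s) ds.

Factor the denominator: s**2 - 4*s + 3 = (s - 1)(s - 3).
Partial fractions: 2*(-2*s + 3)/((s - 3)*(s - 1)) = -1/(s - 1) - 3/(s - 3).
An antiderivative is F(s) = -3*log(s - 3) - log(s - 1).
Then F(8) - F(4) = (-3*log(5) - log(7)) - (-log(3)) = -3*log(5) - log(7) + log(3).

-3*log(5) - log(7) + log(3)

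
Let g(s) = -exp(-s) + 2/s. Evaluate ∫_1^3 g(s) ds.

-exp(-1) + exp(-3) + 2*log(3)

An antiderivative is F(s) = 2*log(s) + exp(-s).
Then F(3) - F(1) = (exp(-3) + 2*log(3)) - (exp(-1)) = -exp(-1) + exp(-3) + 2*log(3).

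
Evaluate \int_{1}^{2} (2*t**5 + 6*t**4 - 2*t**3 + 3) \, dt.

By the power rule, an antiderivative is F(t) = t**6/3 + 6*t**5/5 - t**4/2 + 3*t.
Then F(2) - F(1) = (866/15) - (121/30) = 537/10.

537/10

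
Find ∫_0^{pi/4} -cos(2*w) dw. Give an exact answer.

-1/2

An antiderivative is F(w) = -sin(2*w)/2.
Then F(pi/4) - F(0) = (-1/2) - (0) = -1/2.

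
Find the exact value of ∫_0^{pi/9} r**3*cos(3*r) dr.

-sqrt(3)*pi/81 + sqrt(3)*pi**3/4374 + pi**2/486 + 1/27

Integrate by parts 3 times (u = r^3, dv = cos(3*r) dr).
An antiderivative is F(r) = r**3*sin(3*r)/3 + r**2*cos(3*r)/3 - 2*r*sin(3*r)/9 - 2*cos(3*r)/27.
Then F(pi/9) - F(0) = (-sqrt(3)*pi/81 - 1/27 + sqrt(3)*pi**3/4374 + pi**2/486) - (-2/27) = -sqrt(3)*pi/81 + sqrt(3)*pi**3/4374 + pi**2/486 + 1/27.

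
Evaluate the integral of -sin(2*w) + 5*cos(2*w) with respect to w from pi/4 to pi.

An antiderivative is F(w) = 5*sin(2*w)/2 + cos(2*w)/2.
Then F(pi) - F(pi/4) = (1/2) - (5/2) = -2.

-2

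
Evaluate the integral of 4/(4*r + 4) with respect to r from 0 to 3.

Let u = 4*r + 4, so du = 4 dr. When r = 0, u = 4; when r = 3, u = 16.
The integral becomes ∫ 1/u du from 4 to 16, with antiderivative log(u).
Back in r: F(r) = log(4*r + 4).
Then F(3) - F(0) = (log(16)) - (log(4)) = log(4).

log(4)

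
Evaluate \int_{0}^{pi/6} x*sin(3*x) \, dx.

1/9

Integrate by parts once (u = x, dv = sin(3*x) dx).
An antiderivative is F(x) = -x*cos(3*x)/3 + sin(3*x)/9.
Then F(pi/6) - F(0) = (1/9) - (0) = 1/9.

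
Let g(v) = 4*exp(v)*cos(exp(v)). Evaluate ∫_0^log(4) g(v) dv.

Let u = exp(v), so du = exp(v) dv. When v = 0, u = 1; when v = log(4), u = 4.
The integral becomes 4·∫ cos(u) du from 1 to 4, with antiderivative 4*sin(u).
Back in v: F(v) = 4*sin(exp(v)).
Then F(log(4)) - F(0) = (4*sin(4)) - (4*sin(1)) = -4*sin(1) + 4*sin(4).

-4*sin(1) + 4*sin(4)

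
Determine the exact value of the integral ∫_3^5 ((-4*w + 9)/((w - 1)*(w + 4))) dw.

Factor the denominator: w**2 + 3*w - 4 = (w + 4)(w - 1).
Partial fractions: (-4*w + 9)/((w - 1)*(w + 4)) = -5/(w + 4) + 1/(w - 1).
An antiderivative is F(w) = log(w - 1) - 5*log(w + 4).
Then F(5) - F(3) = (-10*log(3) + 2*log(2)) - (-5*log(7) + log(2)) = -10*log(3) + log(2) + 5*log(7).

-10*log(3) + log(2) + 5*log(7)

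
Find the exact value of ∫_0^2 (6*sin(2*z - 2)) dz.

Let u = 2*z - 2, so du = 2 dz. When z = 0, u = -2; when z = 2, u = 2.
The integral becomes 3·∫ sin(u) du from -2 to 2, with antiderivative -3*cos(u).
Back in z: F(z) = -3*cos(2*z - 2).
Then F(2) - F(0) = (-3*cos(2)) - (-3*cos(2)) = 0.

0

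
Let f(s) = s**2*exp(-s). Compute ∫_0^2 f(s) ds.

2 - 10*exp(-2)

Integrate by parts twice (u = s^2, dv = exp(-s) ds).
An antiderivative is F(s) = (-s**2 - 2*s - 2)*exp(-s).
Then F(2) - F(0) = (-10*exp(-2)) - (-2) = 2 - 10*exp(-2).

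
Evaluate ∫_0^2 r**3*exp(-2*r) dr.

Integrate by parts 3 times (u = r^3, dv = exp(-2*r) dr).
An antiderivative is F(r) = (-4*r**3 - 6*r**2 - 6*r - 3)*exp(-2*r)/8.
Then F(2) - F(0) = (-71*exp(-4)/8) - (-3/8) = 3/8 - 71*exp(-4)/8.

3/8 - 71*exp(-4)/8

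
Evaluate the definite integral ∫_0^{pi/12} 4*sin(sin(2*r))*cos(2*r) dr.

2 - 2*cos(1/2)

Let u = sin(2*r), so du = 2*cos(2*r) dr. When r = 0, u = 0; when r = pi/12, u = 1/2.
The integral becomes 2·∫ sin(u) du from 0 to 1/2, with antiderivative -2*cos(u).
Back in r: F(r) = -2*cos(sin(2*r)).
Then F(pi/12) - F(0) = (-2*cos(1/2)) - (-2) = 2 - 2*cos(1/2).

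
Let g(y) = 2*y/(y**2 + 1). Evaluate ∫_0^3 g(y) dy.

log(10)

Let u = y**2 + 1, so du = 2*y dy. When y = 0, u = 1; when y = 3, u = 10.
The integral becomes ∫ 1/u du from 1 to 10, with antiderivative log(u).
Back in y: F(y) = log(y**2 + 1).
Then F(3) - F(0) = (log(10)) - (0) = log(10).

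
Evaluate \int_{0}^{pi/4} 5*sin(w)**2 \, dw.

-5/4 + 5*pi/8

Use the identity sin^2(w) = (1 - cos(2*w))/2.
An antiderivative is F(w) = 5*w/2 - 5*sin(2*w)/4.
Then F(pi/4) - F(0) = (-5/4 + 5*pi/8) - (0) = -5/4 + 5*pi/8.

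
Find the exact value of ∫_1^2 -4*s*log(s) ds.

3 - 8*log(2)

Integrate by parts once (u = ln s, dv = -4*s ds).
An antiderivative is F(s) = -s**2*(2*log(s) - 1).
Then F(2) - F(1) = (4 - 8*log(2)) - (1) = 3 - 8*log(2).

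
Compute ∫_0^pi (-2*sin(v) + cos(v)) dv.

-4

An antiderivative is F(v) = sin(v) + 2*cos(v).
Then F(pi) - F(0) = (-2) - (2) = -4.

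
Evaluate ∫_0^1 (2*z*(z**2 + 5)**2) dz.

91/3

Let u = z**2 + 5, so du = 2*z dz. When z = 0, u = 5; when z = 1, u = 6.
The integral becomes ∫ u**2 du from 5 to 6, with antiderivative u**3/3.
Back in z: F(z) = (z**2 + 5)**3/3.
Then F(1) - F(0) = (72) - (125/3) = 91/3.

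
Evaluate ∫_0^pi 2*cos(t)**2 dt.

Use the identity cos^2(t) = (1 + cos(2*t))/2.
An antiderivative is F(t) = t + sin(2*t)/2.
Then F(pi) - F(0) = (pi) - (0) = pi.

pi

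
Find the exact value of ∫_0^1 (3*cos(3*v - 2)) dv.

Let u = 3*v - 2, so du = 3 dv. When v = 0, u = -2; when v = 1, u = 1.
The integral becomes ∫ cos(u) du from -2 to 1, with antiderivative sin(u).
Back in v: F(v) = sin(3*v - 2).
Then F(1) - F(0) = (sin(1)) - (-sin(2)) = sin(1) + sin(2).

sin(1) + sin(2)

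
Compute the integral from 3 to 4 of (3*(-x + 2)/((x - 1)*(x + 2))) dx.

-5*log(2) - 3*log(3) + 4*log(5)

Factor the denominator: x**2 + x - 2 = (x + 2)(x - 1).
Partial fractions: 3*(-x + 2)/((x - 1)*(x + 2)) = -4/(x + 2) + 1/(x - 1).
An antiderivative is F(x) = log(x - 1) - 4*log(x + 2).
Then F(4) - F(3) = (-3*log(3) - 4*log(2)) - (-4*log(5) + log(2)) = -5*log(2) - 3*log(3) + 4*log(5).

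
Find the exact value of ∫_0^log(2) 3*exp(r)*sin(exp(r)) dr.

Let u = exp(r), so du = exp(r) dr. When r = 0, u = 1; when r = log(2), u = 2.
The integral becomes 3·∫ sin(u) du from 1 to 2, with antiderivative -3*cos(u).
Back in r: F(r) = -3*cos(exp(r)).
Then F(log(2)) - F(0) = (-3*cos(2)) - (-3*cos(1)) = -3*cos(2) + 3*cos(1).

-3*cos(2) + 3*cos(1)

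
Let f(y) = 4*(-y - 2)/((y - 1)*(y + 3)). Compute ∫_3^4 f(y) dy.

Factor the denominator: y**2 + 2*y - 3 = (y + 3)(y - 1).
Partial fractions: 4*(-y - 2)/((y - 1)*(y + 3)) = -1/(y + 3) - 3/(y - 1).
An antiderivative is F(y) = -3*log(y - 1) - log(y + 3).
Then F(4) - F(3) = (-3*log(3) - log(7)) - (-log(48)) = log(16/63).

log(16/63)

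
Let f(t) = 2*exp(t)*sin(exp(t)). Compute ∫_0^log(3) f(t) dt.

Let u = exp(t), so du = exp(t) dt. When t = 0, u = 1; when t = log(3), u = 3.
The integral becomes 2·∫ sin(u) du from 1 to 3, with antiderivative -2*cos(u).
Back in t: F(t) = -2*cos(exp(t)).
Then F(log(3)) - F(0) = (-2*cos(3)) - (-2*cos(1)) = 2*cos(1) - 2*cos(3).

2*cos(1) - 2*cos(3)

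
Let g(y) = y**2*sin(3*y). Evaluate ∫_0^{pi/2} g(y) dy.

Integrate by parts twice (u = y^2, dv = sin(3*y) dy).
An antiderivative is F(y) = -y**2*cos(3*y)/3 + 2*y*sin(3*y)/9 + 2*cos(3*y)/27.
Then F(pi/2) - F(0) = (-pi/9) - (2/27) = -pi/9 - 2/27.

-pi/9 - 2/27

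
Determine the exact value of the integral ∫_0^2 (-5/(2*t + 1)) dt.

-5*log(5)/2

An antiderivative is F(t) = -5*log(2*t + 1)/2.
Then F(2) - F(0) = (-5*log(5)/2) - (0) = -5*log(5)/2.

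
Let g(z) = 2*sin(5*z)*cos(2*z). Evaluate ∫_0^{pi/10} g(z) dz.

10/21 - sqrt(10 - 2*sqrt(5))/21

Use the identity sin(5*z)cos(2*z) = [sin(7*z) + sin(3*z)]/2.
An antiderivative is F(z) = -cos(3*z)/3 - cos(7*z)/7.
Then F(pi/10) - F(0) = (-sqrt(10 - 2*sqrt(5))/21) - (-10/21) = 10/21 - sqrt(10 - 2*sqrt(5))/21.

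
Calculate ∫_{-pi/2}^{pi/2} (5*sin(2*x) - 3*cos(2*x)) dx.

An antiderivative is F(x) = -3*sin(2*x)/2 - 5*cos(2*x)/2.
Then F(pi/2) - F(-pi/2) = (5/2) - (5/2) = 0.

0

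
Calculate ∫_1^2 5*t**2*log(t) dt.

Integrate by parts once (u = ln t, dv = 5*t**2 dt).
An antiderivative is F(t) = 5*t**3*(3*log(t) - 1)/9.
Then F(2) - F(1) = (-40/9 + 40*log(2)/3) - (-5/9) = -35/9 + 40*log(2)/3.

-35/9 + 40*log(2)/3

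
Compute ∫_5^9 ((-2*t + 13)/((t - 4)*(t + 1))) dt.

Factor the denominator: t**2 - 3*t - 4 = (t + 1)(t - 4).
Partial fractions: (-2*t + 13)/((t - 4)*(t + 1)) = -3/(t + 1) + 1/(t - 4).
An antiderivative is F(t) = log(t - 4) - 3*log(t + 1).
Then F(9) - F(5) = (-2*log(5) - 3*log(2)) - (-3*log(3) - 3*log(2)) = log(27/25).

log(27/25)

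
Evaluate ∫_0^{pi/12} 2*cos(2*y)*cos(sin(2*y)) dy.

Let u = sin(2*y), so du = 2*cos(2*y) dy. When y = 0, u = 0; when y = pi/12, u = 1/2.
The integral becomes ∫ cos(u) du from 0 to 1/2, with antiderivative sin(u).
Back in y: F(y) = sin(sin(2*y)).
Then F(pi/12) - F(0) = (sin(1/2)) - (0) = sin(1/2).

sin(1/2)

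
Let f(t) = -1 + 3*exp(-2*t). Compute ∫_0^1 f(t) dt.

An antiderivative is F(t) = -t - 3*exp(-2*t)/2.
Then F(1) - F(0) = (-1 - 3*exp(-2)/2) - (-3/2) = (-3 + exp(2))*exp(-2)/2.

(-3 + exp(2))*exp(-2)/2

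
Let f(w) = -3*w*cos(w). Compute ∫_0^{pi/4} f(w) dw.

-3*sqrt(2)/2 - 3*sqrt(2)*pi/8 + 3

Integrate by parts once (u = w, dv = -3*cos(w) dw).
An antiderivative is F(w) = -3*w*sin(w) - 3*cos(w).
Then F(pi/4) - F(0) = (3*sqrt(2)*(-4 - pi)/8) - (-3) = -3*sqrt(2)/2 - 3*sqrt(2)*pi/8 + 3.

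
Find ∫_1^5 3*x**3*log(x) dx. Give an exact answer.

-117 + 1875*log(5)/4

Integrate by parts once (u = ln x, dv = 3*x**3 dx).
An antiderivative is F(x) = 3*x**4*(4*log(x) - 1)/16.
Then F(5) - F(1) = (-1875/16 + 1875*log(5)/4) - (-3/16) = -117 + 1875*log(5)/4.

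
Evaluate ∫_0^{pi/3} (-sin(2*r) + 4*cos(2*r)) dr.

An antiderivative is F(r) = 2*sin(2*r) + cos(2*r)/2.
Then F(pi/3) - F(0) = (-1/4 + sqrt(3)) - (1/2) = -3/4 + sqrt(3).

-3/4 + sqrt(3)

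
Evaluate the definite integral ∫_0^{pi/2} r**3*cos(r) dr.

-3*pi + pi**3/8 + 6

Integrate by parts 3 times (u = r^3, dv = cos(r) dr).
An antiderivative is F(r) = r**3*sin(r) + 3*r**2*cos(r) - 6*r*sin(r) - 6*cos(r).
Then F(pi/2) - F(0) = (pi*(-24 + pi**2)/8) - (-6) = -3*pi + pi**3/8 + 6.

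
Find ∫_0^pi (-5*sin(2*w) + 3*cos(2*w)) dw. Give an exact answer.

0

An antiderivative is F(w) = 3*sin(2*w)/2 + 5*cos(2*w)/2.
Then F(pi) - F(0) = (5/2) - (5/2) = 0.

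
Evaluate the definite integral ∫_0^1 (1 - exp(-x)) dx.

An antiderivative is F(x) = x + exp(-x).
Then F(1) - F(0) = (exp(-1) + 1) - (1) = exp(-1).

exp(-1)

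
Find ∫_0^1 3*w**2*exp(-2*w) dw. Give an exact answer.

Integrate by parts twice (u = w^2, dv = 3*exp(-2*w) dw).
An antiderivative is F(w) = (-6*w**2 - 6*w - 3)*exp(-2*w)/4.
Then F(1) - F(0) = (-15*exp(-2)/4) - (-3/4) = 3/4 - 15*exp(-2)/4.

3/4 - 15*exp(-2)/4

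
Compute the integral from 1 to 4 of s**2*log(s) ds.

Integrate by parts once (u = ln s, dv = s**2 ds).
An antiderivative is F(s) = s**3*(3*log(s) - 1)/9.
Then F(4) - F(1) = (-64/9 + 128*log(2)/3) - (-1/9) = -7 + 128*log(2)/3.

-7 + 128*log(2)/3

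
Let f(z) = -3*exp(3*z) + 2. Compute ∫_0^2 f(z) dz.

An antiderivative is F(z) = -exp(3*z) + 2*z.
Then F(2) - F(0) = (4 - exp(6)) - (-1) = 5 - exp(6).

5 - exp(6)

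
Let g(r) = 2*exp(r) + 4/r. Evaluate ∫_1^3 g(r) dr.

An antiderivative is F(r) = 2*exp(r) + 4*log(r).
Then F(3) - F(1) = (log(81) + 2*exp(3)) - (2*exp(1)) = -2*exp(1) + 4*log(3) + 2*exp(3).

-2*exp(1) + 4*log(3) + 2*exp(3)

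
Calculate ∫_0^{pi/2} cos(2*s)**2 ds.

pi/4

Use the identity cos^2(2*s) = (1 + cos(4*s))/2.
An antiderivative is F(s) = s/2 + sin(4*s)/8.
Then F(pi/2) - F(0) = (pi/4) - (0) = pi/4.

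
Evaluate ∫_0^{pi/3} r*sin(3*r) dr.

Integrate by parts once (u = r, dv = sin(3*r) dr).
An antiderivative is F(r) = -r*cos(3*r)/3 + sin(3*r)/9.
Then F(pi/3) - F(0) = (pi/9) - (0) = pi/9.

pi/9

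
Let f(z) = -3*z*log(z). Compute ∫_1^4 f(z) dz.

Integrate by parts once (u = ln z, dv = -3*z dz).
An antiderivative is F(z) = -3*z**2*(2*log(z) - 1)/4.
Then F(4) - F(1) = (12 - 48*log(2)) - (3/4) = 45/4 - 48*log(2).

45/4 - 48*log(2)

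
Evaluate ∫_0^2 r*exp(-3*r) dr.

(-7 + exp(6))*exp(-6)/9

Integrate by parts once (u = r, dv = exp(-3*r) dr).
An antiderivative is F(r) = (-3*r - 1)*exp(-3*r)/9.
Then F(2) - F(0) = (-7*exp(-6)/9) - (-1/9) = (-7 + exp(6))*exp(-6)/9.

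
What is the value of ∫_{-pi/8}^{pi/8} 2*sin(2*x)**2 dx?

-1/2 + pi/4

Use the identity sin^2(2*x) = (1 - cos(4*x))/2.
An antiderivative is F(x) = x - sin(4*x)/4.
Then F(pi/8) - F(-pi/8) = (-1/4 + pi/8) - (1/4 - pi/8) = -1/2 + pi/4.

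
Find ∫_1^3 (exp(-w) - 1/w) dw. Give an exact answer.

-log(3) - exp(-3) + exp(-1)

An antiderivative is F(w) = -log(w) - exp(-w).
Then F(3) - F(1) = (-log(3) - exp(-3)) - (-exp(-1)) = -log(3) - exp(-3) + exp(-1).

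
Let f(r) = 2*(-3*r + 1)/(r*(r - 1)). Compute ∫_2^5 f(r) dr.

-6*log(2) - 2*log(5)

Factor the denominator: r**2 - r = r(r - 1).
Partial fractions: 2*(-3*r + 1)/(r*(r - 1)) = -2/r - 4/(r - 1).
An antiderivative is F(r) = -2*log(r) - 4*log(r - 1).
Then F(5) - F(2) = (-8*log(2) - 2*log(5)) - (-log(4)) = -6*log(2) - 2*log(5).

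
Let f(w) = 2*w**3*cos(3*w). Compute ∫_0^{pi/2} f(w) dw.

-pi**3/12 + 4/27 + 2*pi/9

Integrate by parts 3 times (u = w^3, dv = 2*cos(3*w) dw).
An antiderivative is F(w) = 2*w**3*sin(3*w)/3 + 2*w**2*cos(3*w)/3 - 4*w*sin(3*w)/9 - 4*cos(3*w)/27.
Then F(pi/2) - F(0) = (pi*(8 - 3*pi**2)/36) - (-4/27) = -pi**3/12 + 4/27 + 2*pi/9.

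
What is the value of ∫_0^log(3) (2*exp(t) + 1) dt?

An antiderivative is F(t) = t + 2*exp(t).
Then F(log(3)) - F(0) = (log(3) + 6) - (2) = log(3) + 4.

log(3) + 4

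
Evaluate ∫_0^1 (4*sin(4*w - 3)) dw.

cos(3) - cos(1)

Let u = 4*w - 3, so du = 4 dw. When w = 0, u = -3; when w = 1, u = 1.
The integral becomes ∫ sin(u) du from -3 to 1, with antiderivative -cos(u).
Back in w: F(w) = -cos(4*w - 3).
Then F(1) - F(0) = (-cos(1)) - (-cos(3)) = cos(3) - cos(1).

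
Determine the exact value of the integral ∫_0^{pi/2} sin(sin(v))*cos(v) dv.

1 - cos(1)

Let u = sin(v), so du = cos(v) dv. When v = 0, u = 0; when v = pi/2, u = 1.
The integral becomes ∫ sin(u) du from 0 to 1, with antiderivative -cos(u).
Back in v: F(v) = -cos(sin(v)).
Then F(pi/2) - F(0) = (-cos(1)) - (-1) = 1 - cos(1).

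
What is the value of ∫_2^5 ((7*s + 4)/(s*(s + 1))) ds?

Factor the denominator: s**2 + s = (s + 1)s.
Partial fractions: (7*s + 4)/(s*(s + 1)) = 3/(s + 1) + 4/s.
An antiderivative is F(s) = 4*log(s) + 3*log(s + 1).
Then F(5) - F(2) = (3*log(2) + 3*log(3) + 4*log(5)) - (4*log(2) + 3*log(3)) = -log(2) + 4*log(5).

-log(2) + 4*log(5)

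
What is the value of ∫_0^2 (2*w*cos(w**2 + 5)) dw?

sin(9) - sin(5)

Let u = w**2 + 5, so du = 2*w dw. When w = 0, u = 5; when w = 2, u = 9.
The integral becomes ∫ cos(u) du from 5 to 9, with antiderivative sin(u).
Back in w: F(w) = sin(w**2 + 5).
Then F(2) - F(0) = (sin(9)) - (sin(5)) = sin(9) - sin(5).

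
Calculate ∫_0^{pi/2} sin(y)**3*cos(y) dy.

Let u = sin(y), so du = cos(y) dy. When y = 0, u = 0; when y = pi/2, u = 1.
The integral becomes ∫ u**3 du from 0 to 1, with antiderivative u**4/4.
Back in y: F(y) = sin(y)**4/4.
Then F(pi/2) - F(0) = (1/4) - (0) = 1/4.

1/4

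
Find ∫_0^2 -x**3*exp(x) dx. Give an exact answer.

-2*exp(2) - 6

Integrate by parts 3 times (u = x^3, dv = -exp(x) dx).
An antiderivative is F(x) = (-x**3 + 3*x**2 - 6*x + 6)*exp(x).
Then F(2) - F(0) = (-2*exp(2)) - (6) = -2*exp(2) - 6.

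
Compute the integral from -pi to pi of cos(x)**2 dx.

Use the identity cos^2(x) = (1 + cos(2*x))/2.
An antiderivative is F(x) = x/2 + sin(2*x)/4.
Then F(pi) - F(-pi) = (pi/2) - (-pi/2) = pi.

pi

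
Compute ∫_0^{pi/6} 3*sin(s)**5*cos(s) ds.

Let u = sin(s), so du = cos(s) ds. When s = 0, u = 0; when s = pi/6, u = 1/2.
The integral becomes 3·∫ u**5 du from 0 to 1/2, with antiderivative u**6/2.
Back in s: F(s) = sin(s)**6/2.
Then F(pi/6) - F(0) = (1/128) - (0) = 1/128.

1/128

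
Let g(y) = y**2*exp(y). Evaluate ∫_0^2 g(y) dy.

Integrate by parts twice (u = y^2, dv = exp(y) dy).
An antiderivative is F(y) = (y**2 - 2*y + 2)*exp(y).
Then F(2) - F(0) = (2*exp(2)) - (2) = -2 + 2*exp(2).

-2 + 2*exp(2)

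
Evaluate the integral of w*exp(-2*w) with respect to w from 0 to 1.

Integrate by parts once (u = w, dv = exp(-2*w) dw).
An antiderivative is F(w) = (-2*w - 1)*exp(-2*w)/4.
Then F(1) - F(0) = (-3*exp(-2)/4) - (-1/4) = (-3 + exp(2))*exp(-2)/4.

(-3 + exp(2))*exp(-2)/4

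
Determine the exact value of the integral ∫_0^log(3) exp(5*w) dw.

242/5

Let u = exp(w), so du = exp(w) dw. When w = 0, u = 1; when w = log(3), u = 3.
The integral becomes ∫ u**4 du from 1 to 3, with antiderivative u**5/5.
Back in w: F(w) = exp(5*w)/5.
Then F(log(3)) - F(0) = (243/5) - (1/5) = 242/5.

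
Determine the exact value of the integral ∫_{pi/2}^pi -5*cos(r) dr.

5

An antiderivative is F(r) = -5*sin(r).
Then F(pi) - F(pi/2) = (0) - (-5) = 5.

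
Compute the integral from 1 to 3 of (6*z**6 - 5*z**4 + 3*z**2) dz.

11604/7

By the power rule, an antiderivative is F(z) = 6*z**7/7 - z**5 + z**3.
Then F(3) - F(1) = (11610/7) - (6/7) = 11604/7.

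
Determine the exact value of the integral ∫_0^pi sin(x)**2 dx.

Use the identity sin^2(x) = (1 - cos(2*x))/2.
An antiderivative is F(x) = x/2 - sin(2*x)/4.
Then F(pi) - F(0) = (pi/2) - (0) = pi/2.

pi/2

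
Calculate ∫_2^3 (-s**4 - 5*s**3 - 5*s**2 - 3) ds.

-9487/60

By the power rule, an antiderivative is F(s) = -s**5/5 - 5*s**4/4 - 5*s**3/3 - 3*s.
Then F(3) - F(2) = (-4077/20) - (-686/15) = -9487/60.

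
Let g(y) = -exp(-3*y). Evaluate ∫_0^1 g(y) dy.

An antiderivative is F(y) = exp(-3*y)/3.
Then F(1) - F(0) = (exp(-3)/3) - (1/3) = (1 - exp(3))*exp(-3)/3.

(1 - exp(3))*exp(-3)/3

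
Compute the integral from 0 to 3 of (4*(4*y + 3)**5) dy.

1898316

Let u = 4*y + 3, so du = 4 dy. When y = 0, u = 3; when y = 3, u = 15.
The integral becomes ∫ u**5 du from 3 to 15, with antiderivative u**6/6.
Back in y: F(y) = (4*y + 3)**6/6.
Then F(3) - F(0) = (3796875/2) - (243/2) = 1898316.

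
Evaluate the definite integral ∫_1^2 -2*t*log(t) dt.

Integrate by parts once (u = ln t, dv = -2*t dt).
An antiderivative is F(t) = -t**2*(2*log(t) - 1)/2.
Then F(2) - F(1) = (2 - log(16)) - (1/2) = 3/2 - log(16).

3/2 - log(16)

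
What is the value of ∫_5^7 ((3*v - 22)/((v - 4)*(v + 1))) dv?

-7*log(3) + 10*log(2)

Factor the denominator: v**2 - 3*v - 4 = (v + 1)(v - 4).
Partial fractions: (3*v - 22)/((v - 4)*(v + 1)) = 5/(v + 1) - 2/(v - 4).
An antiderivative is F(v) = -2*log(v - 4) + 5*log(v + 1).
Then F(7) - F(5) = (-2*log(3) + 15*log(2)) - (5*log(2) + 5*log(3)) = -7*log(3) + 10*log(2).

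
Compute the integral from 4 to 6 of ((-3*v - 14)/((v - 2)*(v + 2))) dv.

-log(18)

Factor the denominator: v**2 - 4 = (v + 2)(v - 2).
Partial fractions: (-3*v - 14)/((v - 2)*(v + 2)) = 2/(v + 2) - 5/(v - 2).
An antiderivative is F(v) = -5*log(v - 2) + 2*log(v + 2).
Then F(6) - F(4) = (-log(16)) - (log(9/8)) = -log(18).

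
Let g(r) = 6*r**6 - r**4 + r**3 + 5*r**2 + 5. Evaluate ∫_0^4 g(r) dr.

1473076/105

By the power rule, an antiderivative is F(r) = 6*r**7/7 - r**5/5 + r**4/4 + 5*r**3/3 + 5*r.
Then F(4) - F(0) = (1473076/105) - (0) = 1473076/105.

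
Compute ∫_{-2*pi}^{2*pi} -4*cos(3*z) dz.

0

An antiderivative is F(z) = -4*sin(3*z)/3.
Then F(2*pi) - F(-2*pi) = (0) - (0) = 0.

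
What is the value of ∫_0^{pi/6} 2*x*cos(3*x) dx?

Integrate by parts once (u = x, dv = 2*cos(3*x) dx).
An antiderivative is F(x) = 2*x*sin(3*x)/3 + 2*cos(3*x)/9.
Then F(pi/6) - F(0) = (pi/9) - (2/9) = -2/9 + pi/9.

-2/9 + pi/9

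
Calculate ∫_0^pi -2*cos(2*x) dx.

0

An antiderivative is F(x) = -sin(2*x).
Then F(pi) - F(0) = (0) - (0) = 0.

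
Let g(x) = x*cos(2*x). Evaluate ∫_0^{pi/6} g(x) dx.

Integrate by parts once (u = x, dv = cos(2*x) dx).
An antiderivative is F(x) = x*sin(2*x)/2 + cos(2*x)/4.
Then F(pi/6) - F(0) = (1/8 + sqrt(3)*pi/24) - (1/4) = -1/8 + sqrt(3)*pi/24.

-1/8 + sqrt(3)*pi/24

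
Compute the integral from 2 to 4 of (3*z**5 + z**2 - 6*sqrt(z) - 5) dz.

8*sqrt(2) + 5978/3

By the power rule, an antiderivative is F(z) = z**6/2 - 4*z**(3/2) + z**3/3 - 5*z.
Then F(4) - F(2) = (6052/3) - (74/3 - 8*sqrt(2)) = 8*sqrt(2) + 5978/3.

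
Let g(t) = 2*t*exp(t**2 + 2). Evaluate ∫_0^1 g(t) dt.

-exp(2) + exp(3)

Let u = t**2 + 2, so du = 2*t dt. When t = 0, u = 2; when t = 1, u = 3.
The integral becomes ∫ exp(u) du from 2 to 3, with antiderivative exp(u).
Back in t: F(t) = exp(t**2 + 2).
Then F(1) - F(0) = (exp(3)) - (exp(2)) = -exp(2) + exp(3).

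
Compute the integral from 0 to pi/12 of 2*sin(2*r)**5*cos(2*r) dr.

1/384

Let u = sin(2*r), so du = 2*cos(2*r) dr. When r = 0, u = 0; when r = pi/12, u = 1/2.
The integral becomes ∫ u**5 du from 0 to 1/2, with antiderivative u**6/6.
Back in r: F(r) = sin(2*r)**6/6.
Then F(pi/12) - F(0) = (1/384) - (0) = 1/384.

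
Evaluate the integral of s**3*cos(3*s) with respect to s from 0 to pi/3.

Integrate by parts 3 times (u = s^3, dv = cos(3*s) ds).
An antiderivative is F(s) = s**3*sin(3*s)/3 + s**2*cos(3*s)/3 - 2*s*sin(3*s)/9 - 2*cos(3*s)/27.
Then F(pi/3) - F(0) = (2/27 - pi**2/27) - (-2/27) = 4/27 - pi**2/27.

4/27 - pi**2/27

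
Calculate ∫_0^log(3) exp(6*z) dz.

Let u = exp(z), so du = exp(z) dz. When z = 0, u = 1; when z = log(3), u = 3.
The integral becomes ∫ u**5 du from 1 to 3, with antiderivative u**6/6.
Back in z: F(z) = exp(6*z)/6.
Then F(log(3)) - F(0) = (243/2) - (1/6) = 364/3.

364/3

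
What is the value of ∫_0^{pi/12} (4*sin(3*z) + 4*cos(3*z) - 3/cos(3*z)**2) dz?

1/3

An antiderivative is F(z) = 4*sin(3*z)/3 - 4*cos(3*z)/3 - tan(3*z).
Then F(pi/12) - F(0) = (-1) - (-4/3) = 1/3.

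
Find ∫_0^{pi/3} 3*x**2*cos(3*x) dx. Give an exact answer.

Integrate by parts twice (u = x^2, dv = 3*cos(3*x) dx).
An antiderivative is F(x) = x**2*sin(3*x) + 2*x*cos(3*x)/3 - 2*sin(3*x)/9.
Then F(pi/3) - F(0) = (-2*pi/9) - (0) = -2*pi/9.

-2*pi/9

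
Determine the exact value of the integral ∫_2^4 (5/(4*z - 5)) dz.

-5*log(3)/4 + 5*log(11)/4

An antiderivative is F(z) = 5*log(4*z - 5)/4.
Then F(4) - F(2) = (5*log(11)/4) - (5*log(3)/4) = -5*log(3)/4 + 5*log(11)/4.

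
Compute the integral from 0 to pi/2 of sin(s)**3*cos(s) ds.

1/4

Let u = sin(s), so du = cos(s) ds. When s = 0, u = 0; when s = pi/2, u = 1.
The integral becomes ∫ u**3 du from 0 to 1, with antiderivative u**4/4.
Back in s: F(s) = sin(s)**4/4.
Then F(pi/2) - F(0) = (1/4) - (0) = 1/4.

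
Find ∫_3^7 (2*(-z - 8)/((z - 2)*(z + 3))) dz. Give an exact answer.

Factor the denominator: z**2 + z - 6 = (z + 3)(z - 2).
Partial fractions: 2*(-z - 8)/((z - 2)*(z + 3)) = 2/(z + 3) - 4/(z - 2).
An antiderivative is F(z) = -4*log(z - 2) + 2*log(z + 3).
Then F(7) - F(3) = (log(4/25)) - (log(36)) = -2*log(5) - 2*log(3).

-2*log(5) - 2*log(3)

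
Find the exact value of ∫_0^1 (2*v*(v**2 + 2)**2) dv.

Let u = v**2 + 2, so du = 2*v dv. When v = 0, u = 2; when v = 1, u = 3.
The integral becomes ∫ u**2 du from 2 to 3, with antiderivative u**3/3.
Back in v: F(v) = (v**2 + 2)**3/3.
Then F(1) - F(0) = (9) - (8/3) = 19/3.

19/3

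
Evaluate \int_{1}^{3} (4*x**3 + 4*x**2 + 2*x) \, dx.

By the power rule, an antiderivative is F(x) = x**4 + 4*x**3/3 + x**2.
Then F(3) - F(1) = (126) - (10/3) = 368/3.

368/3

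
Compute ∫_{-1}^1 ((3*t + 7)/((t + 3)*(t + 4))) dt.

Factor the denominator: t**2 + 7*t + 12 = (t + 4)(t + 3).
Partial fractions: (3*t + 7)/((t + 3)*(t + 4)) = 5/(t + 4) - 2/(t + 3).
An antiderivative is F(t) = -2*log(t + 3) + 5*log(t + 4).
Then F(1) - F(-1) = (-4*log(2) + 5*log(5)) - (-2*log(2) + 5*log(3)) = -5*log(3) - 2*log(2) + 5*log(5).

-5*log(3) - 2*log(2) + 5*log(5)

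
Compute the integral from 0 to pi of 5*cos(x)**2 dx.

5*pi/2

Use the identity cos^2(x) = (1 + cos(2*x))/2.
An antiderivative is F(x) = 5*x/2 + 5*sin(2*x)/4.
Then F(pi) - F(0) = (5*pi/2) - (0) = 5*pi/2.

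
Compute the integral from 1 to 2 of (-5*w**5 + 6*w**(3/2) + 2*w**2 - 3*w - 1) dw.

-836/15 + 48*sqrt(2)/5

By the power rule, an antiderivative is F(w) = -5*w**6/6 + 12*w**(5/2)/5 + 2*w**3/3 - 3*w**2/2 - w.
Then F(2) - F(1) = (-56 + 48*sqrt(2)/5) - (-4/15) = -836/15 + 48*sqrt(2)/5.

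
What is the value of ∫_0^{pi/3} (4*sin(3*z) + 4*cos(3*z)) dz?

8/3

An antiderivative is F(z) = 4*sin(3*z)/3 - 4*cos(3*z)/3.
Then F(pi/3) - F(0) = (4/3) - (-4/3) = 8/3.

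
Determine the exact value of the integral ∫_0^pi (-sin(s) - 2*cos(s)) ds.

An antiderivative is F(s) = -2*sin(s) + cos(s).
Then F(pi) - F(0) = (-1) - (1) = -2.

-2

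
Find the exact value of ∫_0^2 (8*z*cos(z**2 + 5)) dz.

Let u = z**2 + 5, so du = 2*z dz. When z = 0, u = 5; when z = 2, u = 9.
The integral becomes 4·∫ cos(u) du from 5 to 9, with antiderivative 4*sin(u).
Back in z: F(z) = 4*sin(z**2 + 5).
Then F(2) - F(0) = (4*sin(9)) - (4*sin(5)) = 4*sin(9) - 4*sin(5).

4*sin(9) - 4*sin(5)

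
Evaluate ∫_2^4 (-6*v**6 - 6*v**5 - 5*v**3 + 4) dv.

-127804/7

By the power rule, an antiderivative is F(v) = -6*v**7/7 - v**6 - 5*v**4/4 + 4*v.
Then F(4) - F(2) = (-129104/7) - (-1300/7) = -127804/7.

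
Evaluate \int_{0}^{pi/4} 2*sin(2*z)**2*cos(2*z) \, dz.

1/3

Let u = sin(2*z), so du = 2*cos(2*z) dz. When z = 0, u = 0; when z = pi/4, u = 1.
The integral becomes ∫ u**2 du from 0 to 1, with antiderivative u**3/3.
Back in z: F(z) = sin(2*z)**3/3.
Then F(pi/4) - F(0) = (1/3) - (0) = 1/3.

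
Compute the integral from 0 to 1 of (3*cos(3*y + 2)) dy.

Let u = 3*y + 2, so du = 3 dy. When y = 0, u = 2; when y = 1, u = 5.
The integral becomes ∫ cos(u) du from 2 to 5, with antiderivative sin(u).
Back in y: F(y) = sin(3*y + 2).
Then F(1) - F(0) = (sin(5)) - (sin(2)) = sin(5) - sin(2).

sin(5) - sin(2)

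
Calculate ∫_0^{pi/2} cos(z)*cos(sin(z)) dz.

Let u = sin(z), so du = cos(z) dz. When z = 0, u = 0; when z = pi/2, u = 1.
The integral becomes ∫ cos(u) du from 0 to 1, with antiderivative sin(u).
Back in z: F(z) = sin(sin(z)).
Then F(pi/2) - F(0) = (sin(1)) - (0) = sin(1).

sin(1)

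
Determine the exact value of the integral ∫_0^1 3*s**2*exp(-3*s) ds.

2/9 - 17*exp(-3)/9

Integrate by parts twice (u = s^2, dv = 3*exp(-3*s) ds).
An antiderivative is F(s) = (-9*s**2 - 6*s - 2)*exp(-3*s)/9.
Then F(1) - F(0) = (-17*exp(-3)/9) - (-2/9) = 2/9 - 17*exp(-3)/9.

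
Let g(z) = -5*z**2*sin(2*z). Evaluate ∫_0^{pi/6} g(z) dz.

-5*sqrt(3)*pi/24 + 5*pi**2/144 + 5/8

Integrate by parts twice (u = z^2, dv = -5*sin(2*z) dz).
An antiderivative is F(z) = 5*z**2*cos(2*z)/2 - 5*z*sin(2*z)/2 - 5*cos(2*z)/4.
Then F(pi/6) - F(0) = (-5*sqrt(3)*pi/24 - 5/8 + 5*pi**2/144) - (-5/4) = -5*sqrt(3)*pi/24 + 5*pi**2/144 + 5/8.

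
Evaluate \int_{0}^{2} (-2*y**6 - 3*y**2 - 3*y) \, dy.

-354/7

By the power rule, an antiderivative is F(y) = -2*y**7/7 - y**3 - 3*y**2/2.
Then F(2) - F(0) = (-354/7) - (0) = -354/7.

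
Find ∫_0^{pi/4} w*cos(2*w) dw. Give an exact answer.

-1/4 + pi/8

Integrate by parts once (u = w, dv = cos(2*w) dw).
An antiderivative is F(w) = w*sin(2*w)/2 + cos(2*w)/4.
Then F(pi/4) - F(0) = (pi/8) - (1/4) = -1/4 + pi/8.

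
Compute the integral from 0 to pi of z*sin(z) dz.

Integrate by parts once (u = z, dv = sin(z) dz).
An antiderivative is F(z) = -z*cos(z) + sin(z).
Then F(pi) - F(0) = (pi) - (0) = pi.

pi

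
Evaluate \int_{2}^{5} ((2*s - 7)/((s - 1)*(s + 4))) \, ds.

log(27/32)

Factor the denominator: s**2 + 3*s - 4 = (s + 4)(s - 1).
Partial fractions: (2*s - 7)/((s - 1)*(s + 4)) = 3/(s + 4) - 1/(s - 1).
An antiderivative is F(s) = -log(s - 1) + 3*log(s + 4).
Then F(5) - F(2) = (-2*log(2) + 6*log(3)) - (3*log(2) + 3*log(3)) = log(27/32).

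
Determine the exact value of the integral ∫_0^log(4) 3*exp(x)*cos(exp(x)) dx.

-3*sin(1) + 3*sin(4)

Let u = exp(x), so du = exp(x) dx. When x = 0, u = 1; when x = log(4), u = 4.
The integral becomes 3·∫ cos(u) du from 1 to 4, with antiderivative 3*sin(u).
Back in x: F(x) = 3*sin(exp(x)).
Then F(log(4)) - F(0) = (3*sin(4)) - (3*sin(1)) = -3*sin(1) + 3*sin(4).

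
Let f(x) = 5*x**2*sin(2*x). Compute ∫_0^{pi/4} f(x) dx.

Integrate by parts twice (u = x^2, dv = 5*sin(2*x) dx).
An antiderivative is F(x) = -5*x**2*cos(2*x)/2 + 5*x*sin(2*x)/2 + 5*cos(2*x)/4.
Then F(pi/4) - F(0) = (5*pi/8) - (5/4) = -5/4 + 5*pi/8.

-5/4 + 5*pi/8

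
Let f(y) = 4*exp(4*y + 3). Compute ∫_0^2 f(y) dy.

Let u = 4*y + 3, so du = 4 dy. When y = 0, u = 3; when y = 2, u = 11.
The integral becomes ∫ exp(u) du from 3 to 11, with antiderivative exp(u).
Back in y: F(y) = exp(4*y + 3).
Then F(2) - F(0) = (exp(11)) - (exp(3)) = -exp(3) + exp(11).

-exp(3) + exp(11)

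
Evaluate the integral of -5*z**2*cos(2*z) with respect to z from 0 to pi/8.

5*sqrt(2)*(-8*pi - pi**2 + 32)/256

Integrate by parts twice (u = z^2, dv = -5*cos(2*z) dz).
An antiderivative is F(z) = -5*z**2*sin(2*z)/2 - 5*z*cos(2*z)/2 + 5*sin(2*z)/4.
Then F(pi/8) - F(0) = (5*sqrt(2)*(-8*pi - pi**2 + 32)/256) - (0) = 5*sqrt(2)*(-8*pi - pi**2 + 32)/256.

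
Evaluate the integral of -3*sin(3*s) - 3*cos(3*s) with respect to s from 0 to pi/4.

-sqrt(2) - 1

An antiderivative is F(s) = -sin(3*s) + cos(3*s).
Then F(pi/4) - F(0) = (-sqrt(2)) - (1) = -sqrt(2) - 1.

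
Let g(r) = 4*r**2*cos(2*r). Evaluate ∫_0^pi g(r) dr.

2*pi

Integrate by parts twice (u = r^2, dv = 4*cos(2*r) dr).
An antiderivative is F(r) = 2*r**2*sin(2*r) + 2*r*cos(2*r) - sin(2*r).
Then F(pi) - F(0) = (2*pi) - (0) = 2*pi.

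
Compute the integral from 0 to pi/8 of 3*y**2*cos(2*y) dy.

3*sqrt(2)*(-32 + pi**2 + 8*pi)/256

Integrate by parts twice (u = y^2, dv = 3*cos(2*y) dy).
An antiderivative is F(y) = 3*y**2*sin(2*y)/2 + 3*y*cos(2*y)/2 - 3*sin(2*y)/4.
Then F(pi/8) - F(0) = (3*sqrt(2)*(-32 + pi**2 + 8*pi)/256) - (0) = 3*sqrt(2)*(-32 + pi**2 + 8*pi)/256.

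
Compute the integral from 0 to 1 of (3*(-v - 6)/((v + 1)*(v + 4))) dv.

-9*log(2) + 2*log(5)

Factor the denominator: v**2 + 5*v + 4 = (v + 4)(v + 1).
Partial fractions: 3*(-v - 6)/((v + 1)*(v + 4)) = 2/(v + 4) - 5/(v + 1).
An antiderivative is F(v) = -5*log(v + 1) + 2*log(v + 4).
Then F(1) - F(0) = (log(25/32)) - (log(16)) = -9*log(2) + 2*log(5).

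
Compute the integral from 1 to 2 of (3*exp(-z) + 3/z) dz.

-3*exp(-2) + 3*exp(-1) + 3*log(2)

An antiderivative is F(z) = 3*log(z) - 3*exp(-z).
Then F(2) - F(1) = (-3*exp(-2) + 3*log(2)) - (-3*exp(-1)) = -3*exp(-2) + 3*exp(-1) + 3*log(2).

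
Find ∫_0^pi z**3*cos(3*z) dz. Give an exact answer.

Integrate by parts 3 times (u = z^3, dv = cos(3*z) dz).
An antiderivative is F(z) = z**3*sin(3*z)/3 + z**2*cos(3*z)/3 - 2*z*sin(3*z)/9 - 2*cos(3*z)/27.
Then F(pi) - F(0) = (2/27 - pi**2/3) - (-2/27) = 4/27 - pi**2/3.

4/27 - pi**2/3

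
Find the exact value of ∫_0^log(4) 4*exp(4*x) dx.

Let u = exp(x), so du = exp(x) dx. When x = 0, u = 1; when x = log(4), u = 4.
The integral becomes 4·∫ u**3 du from 1 to 4, with antiderivative u**4.
Back in x: F(x) = exp(4*x).
Then F(log(4)) - F(0) = (256) - (1) = 255.

255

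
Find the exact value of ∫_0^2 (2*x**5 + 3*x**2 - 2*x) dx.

By the power rule, an antiderivative is F(x) = x**6/3 + x**3 - x**2.
Then F(2) - F(0) = (76/3) - (0) = 76/3.

76/3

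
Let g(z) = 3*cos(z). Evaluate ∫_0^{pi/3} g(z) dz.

3*sqrt(3)/2

An antiderivative is F(z) = 3*sin(z).
Then F(pi/3) - F(0) = (3*sqrt(3)/2) - (0) = 3*sqrt(3)/2.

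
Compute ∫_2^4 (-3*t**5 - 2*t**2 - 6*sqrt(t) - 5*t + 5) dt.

-6316/3 + 8*sqrt(2)

By the power rule, an antiderivative is F(t) = -t**6/2 - 4*t**(3/2) - 2*t**3/3 - 5*t**2/2 + 5*t.
Then F(4) - F(2) = (-6428/3) - (-112/3 - 8*sqrt(2)) = -6316/3 + 8*sqrt(2).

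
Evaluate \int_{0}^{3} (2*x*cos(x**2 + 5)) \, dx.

Let u = x**2 + 5, so du = 2*x dx. When x = 0, u = 5; when x = 3, u = 14.
The integral becomes ∫ cos(u) du from 5 to 14, with antiderivative sin(u).
Back in x: F(x) = sin(x**2 + 5).
Then F(3) - F(0) = (sin(14)) - (sin(5)) = -sin(5) + sin(14).

-sin(5) + sin(14)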